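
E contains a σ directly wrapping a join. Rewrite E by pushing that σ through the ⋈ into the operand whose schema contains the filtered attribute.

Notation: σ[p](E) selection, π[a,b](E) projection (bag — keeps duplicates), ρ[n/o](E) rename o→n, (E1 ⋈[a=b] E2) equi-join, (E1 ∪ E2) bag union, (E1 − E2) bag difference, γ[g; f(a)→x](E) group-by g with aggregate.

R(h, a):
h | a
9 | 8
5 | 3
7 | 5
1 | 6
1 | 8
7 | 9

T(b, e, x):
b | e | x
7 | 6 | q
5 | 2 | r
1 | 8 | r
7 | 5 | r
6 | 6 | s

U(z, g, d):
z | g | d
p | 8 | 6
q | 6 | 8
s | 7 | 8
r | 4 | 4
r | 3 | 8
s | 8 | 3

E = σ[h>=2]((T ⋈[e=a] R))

σ filters on h, owned by the right side.
E' = (T ⋈[e=a] σ[h>=2](R))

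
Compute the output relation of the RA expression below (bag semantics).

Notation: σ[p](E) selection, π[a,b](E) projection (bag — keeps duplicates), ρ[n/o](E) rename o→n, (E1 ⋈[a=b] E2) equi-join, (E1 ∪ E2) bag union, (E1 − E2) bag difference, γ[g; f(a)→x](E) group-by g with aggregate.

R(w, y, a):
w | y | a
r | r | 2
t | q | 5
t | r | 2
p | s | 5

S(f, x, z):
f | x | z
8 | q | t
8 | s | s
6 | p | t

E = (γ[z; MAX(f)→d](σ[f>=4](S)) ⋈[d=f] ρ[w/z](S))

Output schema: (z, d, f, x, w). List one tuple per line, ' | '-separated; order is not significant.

Per-node cardinality:
  S → 3
  σ[f>=4](S) → 3
  γ[z; MAX(f)→d](σ[f>=4](S)) → 2
  S → 3
  ρ[w/z](S) → 3
  (γ[z; MAX(f)→d](σ[f>=4](S)) ⋈[d=f] ρ[w/z](S)) → 4

== RESULT ==
z | d | f | x | w
s | 8 | 8 | q | t
s | 8 | 8 | s | s
t | 8 | 8 | q | t
t | 8 | 8 | s | s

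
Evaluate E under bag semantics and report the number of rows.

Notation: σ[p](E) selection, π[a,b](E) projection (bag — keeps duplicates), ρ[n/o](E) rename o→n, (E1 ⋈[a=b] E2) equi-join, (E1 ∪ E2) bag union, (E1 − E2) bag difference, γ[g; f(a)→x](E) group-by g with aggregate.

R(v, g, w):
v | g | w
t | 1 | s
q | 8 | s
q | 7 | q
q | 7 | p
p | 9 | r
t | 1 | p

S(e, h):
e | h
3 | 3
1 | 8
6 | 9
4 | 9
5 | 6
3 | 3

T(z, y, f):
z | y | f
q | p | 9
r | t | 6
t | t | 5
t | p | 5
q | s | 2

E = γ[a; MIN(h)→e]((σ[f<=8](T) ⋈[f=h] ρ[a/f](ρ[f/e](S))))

Row counts bottom-up:
  T → 5
  σ[f<=8](T) → 4
  S → 6
  ρ[f/e](S) → 6
  ρ[a/f](ρ[f/e](S)) → 6
  (σ[f<=8](T) ⋈[f=h] ρ[a/f](ρ[f/e](S))) → 1
  γ[a; MIN(h)→e]((σ[f<=8](T) ⋈[f=h] ρ[a/f](ρ[f/e](S)))) → 1

|E| = 1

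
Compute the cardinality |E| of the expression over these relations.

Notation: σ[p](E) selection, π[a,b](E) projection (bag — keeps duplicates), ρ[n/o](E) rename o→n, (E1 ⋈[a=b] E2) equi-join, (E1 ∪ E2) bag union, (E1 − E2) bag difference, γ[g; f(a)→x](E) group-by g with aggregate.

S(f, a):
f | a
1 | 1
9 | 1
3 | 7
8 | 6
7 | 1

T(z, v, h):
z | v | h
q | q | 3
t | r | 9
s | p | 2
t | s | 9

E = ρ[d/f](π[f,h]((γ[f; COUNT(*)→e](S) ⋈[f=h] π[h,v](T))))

Subexpression sizes:
  S → 5
  γ[f; COUNT(*)→e](S) → 5
  T → 4
  π[h,v](T) → 4
  (γ[f; COUNT(*)→e](S) ⋈[f=h] π[h,v](T)) → 3
  π[f,h]((γ[f; COUNT(*)→e](S) ⋈[f=h] π[h,v](T))) → 3
  ρ[d/f](π[f,h]((γ[f; COUNT(*)→e](S) ⋈[f=h] π[h,v](T)))) → 3

|E| = 3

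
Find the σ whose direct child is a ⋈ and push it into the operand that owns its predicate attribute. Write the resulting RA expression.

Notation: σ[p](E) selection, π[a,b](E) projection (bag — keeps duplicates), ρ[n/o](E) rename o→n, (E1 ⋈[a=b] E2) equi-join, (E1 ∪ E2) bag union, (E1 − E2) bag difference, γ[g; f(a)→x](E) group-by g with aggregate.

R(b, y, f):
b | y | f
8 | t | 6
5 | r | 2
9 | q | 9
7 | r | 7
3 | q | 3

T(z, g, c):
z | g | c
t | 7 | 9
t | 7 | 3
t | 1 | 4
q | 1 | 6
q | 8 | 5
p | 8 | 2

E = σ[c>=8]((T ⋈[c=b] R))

σ filters on c, owned by the left side.
E' = (σ[c>=8](T) ⋈[c=b] R)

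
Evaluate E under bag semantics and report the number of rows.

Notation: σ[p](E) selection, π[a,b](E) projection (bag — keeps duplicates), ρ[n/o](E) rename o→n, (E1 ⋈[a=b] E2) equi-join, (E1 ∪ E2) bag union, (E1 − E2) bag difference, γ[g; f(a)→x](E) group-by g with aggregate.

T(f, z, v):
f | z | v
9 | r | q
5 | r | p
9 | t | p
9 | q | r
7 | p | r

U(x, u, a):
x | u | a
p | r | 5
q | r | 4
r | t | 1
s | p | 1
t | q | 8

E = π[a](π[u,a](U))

Subexpression sizes:
  U → 5
  π[u,a](U) → 5
  π[a](π[u,a](U)) → 5

|E| = 5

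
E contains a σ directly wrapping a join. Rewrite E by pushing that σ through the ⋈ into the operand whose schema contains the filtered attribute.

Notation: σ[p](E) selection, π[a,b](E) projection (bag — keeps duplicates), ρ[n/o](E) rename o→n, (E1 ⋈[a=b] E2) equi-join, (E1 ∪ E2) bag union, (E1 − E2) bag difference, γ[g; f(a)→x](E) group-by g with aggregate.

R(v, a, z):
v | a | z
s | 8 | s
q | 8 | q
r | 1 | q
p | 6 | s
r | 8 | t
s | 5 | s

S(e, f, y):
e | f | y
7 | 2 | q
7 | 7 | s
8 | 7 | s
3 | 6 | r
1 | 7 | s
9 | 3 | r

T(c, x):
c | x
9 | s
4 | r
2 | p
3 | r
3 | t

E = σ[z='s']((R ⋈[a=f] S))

σ filters on z, owned by the left side.
E' = (σ[z='s'](R) ⋈[a=f] S)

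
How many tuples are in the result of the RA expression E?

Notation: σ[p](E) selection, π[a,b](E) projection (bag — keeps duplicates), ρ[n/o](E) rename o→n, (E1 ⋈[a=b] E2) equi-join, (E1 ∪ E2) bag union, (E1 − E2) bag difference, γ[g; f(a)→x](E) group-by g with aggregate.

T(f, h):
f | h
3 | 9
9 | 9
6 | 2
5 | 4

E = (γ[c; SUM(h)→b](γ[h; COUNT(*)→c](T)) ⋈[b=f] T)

Row counts bottom-up:
  T → 4
  γ[h; COUNT(*)→c](T) → 3
  γ[c; SUM(h)→b](γ[h; COUNT(*)→c](T)) → 2
  T → 4
  (γ[c; SUM(h)→b](γ[h; COUNT(*)→c](T)) ⋈[b=f] T) → 2

|E| = 2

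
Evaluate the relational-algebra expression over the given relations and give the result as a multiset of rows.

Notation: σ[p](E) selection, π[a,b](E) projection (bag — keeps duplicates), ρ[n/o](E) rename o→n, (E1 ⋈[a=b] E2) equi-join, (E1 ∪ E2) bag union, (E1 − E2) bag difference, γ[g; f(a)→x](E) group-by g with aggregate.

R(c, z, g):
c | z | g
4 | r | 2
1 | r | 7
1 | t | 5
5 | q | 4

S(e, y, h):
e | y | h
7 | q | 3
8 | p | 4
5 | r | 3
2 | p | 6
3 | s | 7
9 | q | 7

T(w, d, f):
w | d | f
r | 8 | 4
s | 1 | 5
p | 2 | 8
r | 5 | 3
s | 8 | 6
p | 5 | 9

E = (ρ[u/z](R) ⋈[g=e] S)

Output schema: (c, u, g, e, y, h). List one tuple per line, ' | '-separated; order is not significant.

Row counts bottom-up:
  R → 4
  ρ[u/z](R) → 4
  S → 6
  (ρ[u/z](R) ⋈[g=e] S) → 3

== RESULT ==
c | u | g | e | y | h
1 | r | 7 | 7 | q | 3
1 | t | 5 | 5 | r | 3
4 | r | 2 | 2 | p | 6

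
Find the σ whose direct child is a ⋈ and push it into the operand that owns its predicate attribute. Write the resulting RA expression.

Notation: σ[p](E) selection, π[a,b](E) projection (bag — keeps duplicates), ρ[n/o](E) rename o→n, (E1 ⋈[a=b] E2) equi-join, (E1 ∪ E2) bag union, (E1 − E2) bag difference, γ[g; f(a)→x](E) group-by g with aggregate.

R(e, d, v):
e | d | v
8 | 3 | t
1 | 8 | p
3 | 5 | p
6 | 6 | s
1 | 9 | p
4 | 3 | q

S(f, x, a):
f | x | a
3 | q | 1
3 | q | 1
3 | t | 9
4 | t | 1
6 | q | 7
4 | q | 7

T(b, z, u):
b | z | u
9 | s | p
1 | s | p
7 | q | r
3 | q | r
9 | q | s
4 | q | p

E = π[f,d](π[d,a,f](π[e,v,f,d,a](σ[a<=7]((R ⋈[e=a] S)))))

σ filters on a, owned by the right side.
E' = π[f,d](π[d,a,f](π[e,v,f,d,a]((R ⋈[e=a] σ[a<=7](S)))))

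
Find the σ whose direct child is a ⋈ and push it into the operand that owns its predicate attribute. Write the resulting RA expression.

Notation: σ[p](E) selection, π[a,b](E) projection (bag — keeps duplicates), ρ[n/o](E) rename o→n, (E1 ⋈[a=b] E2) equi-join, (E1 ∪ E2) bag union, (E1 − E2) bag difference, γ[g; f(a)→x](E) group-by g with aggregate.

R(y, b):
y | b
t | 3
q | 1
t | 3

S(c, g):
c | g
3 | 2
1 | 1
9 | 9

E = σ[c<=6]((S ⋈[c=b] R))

σ filters on c, owned by the left side.
E' = (σ[c<=6](S) ⋈[c=b] R)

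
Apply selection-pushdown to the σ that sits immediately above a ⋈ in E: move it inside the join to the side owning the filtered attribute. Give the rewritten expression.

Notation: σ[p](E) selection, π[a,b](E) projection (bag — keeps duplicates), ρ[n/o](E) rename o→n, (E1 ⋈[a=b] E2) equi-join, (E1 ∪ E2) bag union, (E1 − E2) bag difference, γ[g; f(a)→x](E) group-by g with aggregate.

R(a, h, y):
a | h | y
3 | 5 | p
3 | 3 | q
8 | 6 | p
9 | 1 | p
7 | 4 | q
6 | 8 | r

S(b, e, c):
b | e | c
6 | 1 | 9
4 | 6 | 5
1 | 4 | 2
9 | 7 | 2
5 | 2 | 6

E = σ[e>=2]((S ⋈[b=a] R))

σ filters on e, owned by the left side.
E' = (σ[e>=2](S) ⋈[b=a] R)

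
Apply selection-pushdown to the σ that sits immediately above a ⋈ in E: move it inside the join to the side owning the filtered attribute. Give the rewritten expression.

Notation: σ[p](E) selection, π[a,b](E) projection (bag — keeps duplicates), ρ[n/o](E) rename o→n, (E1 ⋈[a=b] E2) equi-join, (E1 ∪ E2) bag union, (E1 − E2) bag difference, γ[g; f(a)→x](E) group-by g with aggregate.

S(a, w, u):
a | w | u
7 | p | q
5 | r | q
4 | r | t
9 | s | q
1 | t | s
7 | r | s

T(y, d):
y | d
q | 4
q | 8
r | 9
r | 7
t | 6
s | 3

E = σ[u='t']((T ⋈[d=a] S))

σ filters on u, owned by the right side.
E' = (T ⋈[d=a] σ[u='t'](S))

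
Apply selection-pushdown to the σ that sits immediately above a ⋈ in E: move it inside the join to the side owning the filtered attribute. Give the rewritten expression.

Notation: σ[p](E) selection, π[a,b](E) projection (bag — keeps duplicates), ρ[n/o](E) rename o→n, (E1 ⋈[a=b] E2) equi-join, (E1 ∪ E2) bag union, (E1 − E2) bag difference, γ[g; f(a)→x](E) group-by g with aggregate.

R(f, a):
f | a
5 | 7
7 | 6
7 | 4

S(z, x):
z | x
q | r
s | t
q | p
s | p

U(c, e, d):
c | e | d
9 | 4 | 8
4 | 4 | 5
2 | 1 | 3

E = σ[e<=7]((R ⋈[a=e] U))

σ filters on e, owned by the right side.
E' = (R ⋈[a=e] σ[e<=7](U))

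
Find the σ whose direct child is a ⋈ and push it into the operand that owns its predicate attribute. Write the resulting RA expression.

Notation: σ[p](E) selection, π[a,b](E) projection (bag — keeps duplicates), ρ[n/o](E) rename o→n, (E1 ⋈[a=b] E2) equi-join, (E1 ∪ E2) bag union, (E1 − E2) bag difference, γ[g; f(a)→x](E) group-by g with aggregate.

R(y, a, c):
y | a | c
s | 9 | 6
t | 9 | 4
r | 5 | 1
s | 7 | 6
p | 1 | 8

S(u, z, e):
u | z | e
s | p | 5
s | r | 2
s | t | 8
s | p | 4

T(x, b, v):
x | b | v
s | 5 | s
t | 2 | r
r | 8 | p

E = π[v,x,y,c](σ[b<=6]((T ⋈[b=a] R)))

σ filters on b, owned by the left side.
E' = π[v,x,y,c]((σ[b<=6](T) ⋈[b=a] R))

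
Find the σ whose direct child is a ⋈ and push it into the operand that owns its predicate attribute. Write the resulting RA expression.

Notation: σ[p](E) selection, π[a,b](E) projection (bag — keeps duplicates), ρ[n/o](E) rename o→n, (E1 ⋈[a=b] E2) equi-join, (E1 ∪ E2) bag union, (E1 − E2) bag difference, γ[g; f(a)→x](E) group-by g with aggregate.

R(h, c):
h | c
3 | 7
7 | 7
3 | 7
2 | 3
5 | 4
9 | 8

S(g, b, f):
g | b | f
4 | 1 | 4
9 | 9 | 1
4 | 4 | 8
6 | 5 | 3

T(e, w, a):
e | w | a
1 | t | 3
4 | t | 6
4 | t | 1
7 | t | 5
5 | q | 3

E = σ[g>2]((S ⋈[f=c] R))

σ filters on g, owned by the left side.
E' = (σ[g>2](S) ⋈[f=c] R)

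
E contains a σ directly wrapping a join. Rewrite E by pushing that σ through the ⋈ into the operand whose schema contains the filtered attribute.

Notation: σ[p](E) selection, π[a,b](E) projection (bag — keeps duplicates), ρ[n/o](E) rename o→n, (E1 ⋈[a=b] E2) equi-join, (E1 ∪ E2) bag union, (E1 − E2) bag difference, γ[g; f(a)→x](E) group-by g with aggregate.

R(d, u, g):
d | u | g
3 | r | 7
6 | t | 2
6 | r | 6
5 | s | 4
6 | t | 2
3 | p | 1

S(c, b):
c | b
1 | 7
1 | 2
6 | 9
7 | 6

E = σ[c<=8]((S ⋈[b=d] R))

σ filters on c, owned by the left side.
E' = (σ[c<=8](S) ⋈[b=d] R)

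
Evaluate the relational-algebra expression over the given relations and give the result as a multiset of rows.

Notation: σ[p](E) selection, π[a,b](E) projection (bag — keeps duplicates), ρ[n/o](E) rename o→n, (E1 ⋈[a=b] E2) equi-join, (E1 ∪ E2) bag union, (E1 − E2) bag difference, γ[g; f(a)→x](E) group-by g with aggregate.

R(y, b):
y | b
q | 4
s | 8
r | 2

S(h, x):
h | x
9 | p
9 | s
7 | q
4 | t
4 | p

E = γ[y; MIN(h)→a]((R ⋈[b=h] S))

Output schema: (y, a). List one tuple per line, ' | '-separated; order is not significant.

Stepwise |·|:
  R → 3
  S → 5
  (R ⋈[b=h] S) → 2
  γ[y; MIN(h)→a]((R ⋈[b=h] S)) → 1

== RESULT ==
y | a
q | 4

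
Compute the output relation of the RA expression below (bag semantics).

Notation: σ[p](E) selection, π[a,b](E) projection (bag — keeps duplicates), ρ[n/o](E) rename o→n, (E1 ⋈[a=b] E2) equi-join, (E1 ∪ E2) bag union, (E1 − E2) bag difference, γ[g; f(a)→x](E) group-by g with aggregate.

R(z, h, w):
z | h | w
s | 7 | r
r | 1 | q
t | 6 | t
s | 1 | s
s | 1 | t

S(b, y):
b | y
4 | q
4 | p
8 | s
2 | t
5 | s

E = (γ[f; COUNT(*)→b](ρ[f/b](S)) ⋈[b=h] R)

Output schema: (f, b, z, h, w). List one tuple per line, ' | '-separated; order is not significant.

Stepwise |·|:
  S → 5
  ρ[f/b](S) → 5
  γ[f; COUNT(*)→b](ρ[f/b](S)) → 4
  R → 5
  (γ[f; COUNT(*)→b](ρ[f/b](S)) ⋈[b=h] R) → 9

== RESULT ==
f | b | z | h | w
2 | 1 | r | 1 | q
2 | 1 | s | 1 | s
2 | 1 | s | 1 | t
5 | 1 | r | 1 | q
5 | 1 | s | 1 | s
5 | 1 | s | 1 | t
8 | 1 | r | 1 | q
8 | 1 | s | 1 | s
8 | 1 | s | 1 | t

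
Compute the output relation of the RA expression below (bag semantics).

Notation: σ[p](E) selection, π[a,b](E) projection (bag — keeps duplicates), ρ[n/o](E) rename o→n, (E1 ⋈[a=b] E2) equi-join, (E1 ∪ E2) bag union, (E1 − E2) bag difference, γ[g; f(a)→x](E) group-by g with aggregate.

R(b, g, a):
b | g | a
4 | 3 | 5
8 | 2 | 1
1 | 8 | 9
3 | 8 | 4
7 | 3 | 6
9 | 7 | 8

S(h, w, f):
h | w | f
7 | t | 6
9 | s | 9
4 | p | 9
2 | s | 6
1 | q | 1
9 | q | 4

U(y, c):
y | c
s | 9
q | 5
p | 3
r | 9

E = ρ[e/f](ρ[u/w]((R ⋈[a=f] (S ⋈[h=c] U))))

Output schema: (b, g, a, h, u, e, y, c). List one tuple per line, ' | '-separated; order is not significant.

Subexpression sizes:
  R → 6
  S → 6
  U → 4
  (S ⋈[h=c] U) → 4
  (R ⋈[a=f] (S ⋈[h=c] U)) → 4
  ρ[u/w]((R ⋈[a=f] (S ⋈[h=c] U))) → 4
  ρ[e/f](ρ[u/w]((R ⋈[a=f] (S ⋈[h=c] U)))) → 4

== RESULT ==
b | g | a | h | u | e | y | c
1 | 8 | 9 | 9 | s | 9 | r | 9
1 | 8 | 9 | 9 | s | 9 | s | 9
3 | 8 | 4 | 9 | q | 4 | r | 9
3 | 8 | 4 | 9 | q | 4 | s | 9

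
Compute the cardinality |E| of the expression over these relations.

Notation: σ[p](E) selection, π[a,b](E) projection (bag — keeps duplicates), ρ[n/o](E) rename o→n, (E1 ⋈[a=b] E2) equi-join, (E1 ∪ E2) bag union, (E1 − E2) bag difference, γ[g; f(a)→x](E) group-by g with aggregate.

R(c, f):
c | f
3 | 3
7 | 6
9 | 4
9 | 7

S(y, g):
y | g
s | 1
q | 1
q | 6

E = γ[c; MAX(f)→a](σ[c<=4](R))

Subexpression sizes:
  R → 4
  σ[c<=4](R) → 1
  γ[c; MAX(f)→a](σ[c<=4](R)) → 1

|E| = 1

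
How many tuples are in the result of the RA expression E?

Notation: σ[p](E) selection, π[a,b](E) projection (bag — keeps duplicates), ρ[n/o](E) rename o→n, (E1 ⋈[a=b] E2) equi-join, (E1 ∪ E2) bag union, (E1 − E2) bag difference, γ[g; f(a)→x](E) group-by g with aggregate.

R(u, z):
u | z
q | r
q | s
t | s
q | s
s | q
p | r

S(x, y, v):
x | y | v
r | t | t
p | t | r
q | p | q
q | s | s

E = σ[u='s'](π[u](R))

Row counts bottom-up:
  R → 6
  π[u](R) → 6
  σ[u='s'](π[u](R)) → 1

|E| = 1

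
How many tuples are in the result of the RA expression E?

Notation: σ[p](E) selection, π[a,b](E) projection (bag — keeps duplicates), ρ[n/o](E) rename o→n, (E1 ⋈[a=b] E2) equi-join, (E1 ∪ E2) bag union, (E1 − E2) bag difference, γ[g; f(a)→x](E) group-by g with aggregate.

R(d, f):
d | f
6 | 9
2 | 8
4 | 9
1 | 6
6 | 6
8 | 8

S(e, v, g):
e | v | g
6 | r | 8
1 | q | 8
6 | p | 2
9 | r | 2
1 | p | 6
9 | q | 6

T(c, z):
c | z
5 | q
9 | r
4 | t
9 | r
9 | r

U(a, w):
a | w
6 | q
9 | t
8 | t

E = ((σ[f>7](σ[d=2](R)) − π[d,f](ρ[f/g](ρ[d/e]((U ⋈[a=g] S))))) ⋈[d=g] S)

Subexpression sizes:
  R → 6
  σ[d=2](R) → 1
  σ[f>7](σ[d=2](R)) → 1
  U → 3
  S → 6
  (U ⋈[a=g] S) → 4
  ρ[d/e]((U ⋈[a=g] S)) → 4
  ρ[f/g](ρ[d/e]((U ⋈[a=g] S))) → 4
  π[d,f](ρ[f/g](ρ[d/e]((U ⋈[a=g] S)))) → 4
  (σ[f>7](σ[d=2](R)) − π[d,f](ρ[f/g](ρ[d/e]((U ⋈[a=g] S))))) → 1
  S → 6
  ((σ[f>7](σ[d=2](R)) − π[d,f](ρ[f/g](ρ[d/e]((U ⋈[a=g] S))))) ⋈[d=g] S) → 2

|E| = 2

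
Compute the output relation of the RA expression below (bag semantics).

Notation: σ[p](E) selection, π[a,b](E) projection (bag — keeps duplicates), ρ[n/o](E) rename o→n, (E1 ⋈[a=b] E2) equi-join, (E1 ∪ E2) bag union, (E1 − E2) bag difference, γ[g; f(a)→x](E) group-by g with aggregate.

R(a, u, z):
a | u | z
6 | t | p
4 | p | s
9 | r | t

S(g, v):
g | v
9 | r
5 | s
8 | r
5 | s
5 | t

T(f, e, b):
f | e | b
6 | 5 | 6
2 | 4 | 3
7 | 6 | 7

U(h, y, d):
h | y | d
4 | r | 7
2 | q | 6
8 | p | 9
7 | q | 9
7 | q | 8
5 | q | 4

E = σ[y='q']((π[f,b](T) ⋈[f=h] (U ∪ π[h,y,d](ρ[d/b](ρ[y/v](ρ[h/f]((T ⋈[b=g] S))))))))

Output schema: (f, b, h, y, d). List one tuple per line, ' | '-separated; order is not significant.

Subexpression sizes:
  T → 3
  π[f,b](T) → 3
  U → 6
  T → 3
  S → 5
  (T ⋈[b=g] S) → 0
  ρ[h/f]((T ⋈[b=g] S)) → 0
  ρ[y/v](ρ[h/f]((T ⋈[b=g] S))) → 0
  ρ[d/b](ρ[y/v](ρ[h/f]((T ⋈[b=g] S)))) → 0
  π[h,y,d](ρ[d/b](ρ[y/v](ρ[h/f]((T ⋈[b=g] S))))) → 0
  (U ∪ π[h,y,d](ρ[d/b](ρ[y/v](ρ[h/f]((T ⋈[b=g] S)))))) → 6
  (π[f,b](T) ⋈[f=h] (U ∪ π[h,y,d](ρ[d/b](ρ[y/v](ρ[h/f]((T ⋈[b=g] S))))))) → 3
  σ[y='q']((π[f,b](T) ⋈[f=h] (U ∪ π[h,y,d](ρ[d/b](ρ[y/v](ρ[h/f]((T ⋈[b=g] S)))))))) → 3

== RESULT ==
f | b | h | y | d
2 | 3 | 2 | q | 6
7 | 7 | 7 | q | 8
7 | 7 | 7 | q | 9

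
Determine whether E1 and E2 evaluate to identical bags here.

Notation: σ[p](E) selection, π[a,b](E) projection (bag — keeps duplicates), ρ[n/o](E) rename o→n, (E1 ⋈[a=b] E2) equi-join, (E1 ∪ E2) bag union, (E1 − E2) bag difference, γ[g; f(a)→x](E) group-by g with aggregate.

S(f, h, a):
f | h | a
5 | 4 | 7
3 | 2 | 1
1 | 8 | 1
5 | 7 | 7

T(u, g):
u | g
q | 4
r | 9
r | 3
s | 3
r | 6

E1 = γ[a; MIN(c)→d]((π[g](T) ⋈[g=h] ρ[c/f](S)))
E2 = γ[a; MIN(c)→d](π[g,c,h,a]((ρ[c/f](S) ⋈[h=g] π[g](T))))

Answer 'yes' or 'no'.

E1 stepwise |·|:
  T → 5
  π[g](T) → 5
  S → 4
  ρ[c/f](S) → 4
  (π[g](T) ⋈[g=h] ρ[c/f](S)) → 1
  γ[a; MIN(c)→d]((π[g](T) ⋈[g=h] ρ[c/f](S))) → 1
E2 stepwise |·|:
  S → 4
  ρ[c/f](S) → 4
  T → 5
  π[g](T) → 5
  (ρ[c/f](S) ⋈[h=g] π[g](T)) → 1
  π[g,c,h,a]((ρ[c/f](S) ⋈[h=g] π[g](T))) → 1
  γ[a; MIN(c)→d](π[g,c,h,a]((ρ[c/f](S) ⋈[h=g] π[g](T)))) → 1

E1 and E2 produce the same multiset:
a | d
7 | 5

yes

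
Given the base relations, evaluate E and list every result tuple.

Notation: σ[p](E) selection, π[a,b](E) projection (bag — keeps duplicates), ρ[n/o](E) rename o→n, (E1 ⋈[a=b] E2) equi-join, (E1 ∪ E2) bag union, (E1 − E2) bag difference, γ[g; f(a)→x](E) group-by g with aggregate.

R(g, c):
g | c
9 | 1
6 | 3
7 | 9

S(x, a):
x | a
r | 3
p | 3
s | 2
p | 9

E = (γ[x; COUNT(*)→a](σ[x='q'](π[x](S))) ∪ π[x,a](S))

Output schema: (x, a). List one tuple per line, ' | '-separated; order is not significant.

Subexpression sizes:
  S → 4
  π[x](S) → 4
  σ[x='q'](π[x](S)) → 0
  γ[x; COUNT(*)→a](σ[x='q'](π[x](S))) → 0
  S → 4
  π[x,a](S) → 4
  (γ[x; COUNT(*)→a](σ[x='q'](π[x](S))) ∪ π[x,a](S)) → 4

== RESULT ==
x | a
p | 3
p | 9
r | 3
s | 2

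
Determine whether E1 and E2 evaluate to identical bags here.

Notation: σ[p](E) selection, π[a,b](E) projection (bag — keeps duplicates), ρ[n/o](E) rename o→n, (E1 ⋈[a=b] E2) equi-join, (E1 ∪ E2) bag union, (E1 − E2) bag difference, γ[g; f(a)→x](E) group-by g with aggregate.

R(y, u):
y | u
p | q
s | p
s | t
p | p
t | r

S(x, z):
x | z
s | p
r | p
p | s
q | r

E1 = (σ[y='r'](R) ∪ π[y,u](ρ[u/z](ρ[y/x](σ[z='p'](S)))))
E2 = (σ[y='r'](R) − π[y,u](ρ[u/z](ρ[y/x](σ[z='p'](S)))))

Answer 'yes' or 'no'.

E1 subexpression sizes:
  R → 5
  σ[y='r'](R) → 0
  S → 4
  σ[z='p'](S) → 2
  ρ[y/x](σ[z='p'](S)) → 2
  ρ[u/z](ρ[y/x](σ[z='p'](S))) → 2
  π[y,u](ρ[u/z](ρ[y/x](σ[z='p'](S)))) → 2
  (σ[y='r'](R) ∪ π[y,u](ρ[u/z](ρ[y/x](σ[z='p'](S))))) → 2
E2 subexpression sizes:
  R → 5
  σ[y='r'](R) → 0
  S → 4
  σ[z='p'](S) → 2
  ρ[y/x](σ[z='p'](S)) → 2
  ρ[u/z](ρ[y/x](σ[z='p'](S))) → 2
  π[y,u](ρ[u/z](ρ[y/x](σ[z='p'](S)))) → 2
  (σ[y='r'](R) − π[y,u](ρ[u/z](ρ[y/x](σ[z='p'](S))))) → 0

E1 result:
y | u
r | p
s | p
E2 result:
y | u
(0 rows)
Witness: ('r', 'p') appears 1× in E1 but 0× in E2.

no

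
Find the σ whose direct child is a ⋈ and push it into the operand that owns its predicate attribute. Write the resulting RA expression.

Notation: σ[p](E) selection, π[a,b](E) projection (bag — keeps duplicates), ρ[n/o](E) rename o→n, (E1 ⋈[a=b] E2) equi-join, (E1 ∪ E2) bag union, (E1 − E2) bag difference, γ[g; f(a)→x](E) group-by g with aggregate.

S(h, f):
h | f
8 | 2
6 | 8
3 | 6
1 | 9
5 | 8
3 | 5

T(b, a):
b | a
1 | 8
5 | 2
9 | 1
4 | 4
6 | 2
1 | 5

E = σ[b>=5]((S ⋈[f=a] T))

σ filters on b, owned by the right side.
E' = (S ⋈[f=a] σ[b>=5](T))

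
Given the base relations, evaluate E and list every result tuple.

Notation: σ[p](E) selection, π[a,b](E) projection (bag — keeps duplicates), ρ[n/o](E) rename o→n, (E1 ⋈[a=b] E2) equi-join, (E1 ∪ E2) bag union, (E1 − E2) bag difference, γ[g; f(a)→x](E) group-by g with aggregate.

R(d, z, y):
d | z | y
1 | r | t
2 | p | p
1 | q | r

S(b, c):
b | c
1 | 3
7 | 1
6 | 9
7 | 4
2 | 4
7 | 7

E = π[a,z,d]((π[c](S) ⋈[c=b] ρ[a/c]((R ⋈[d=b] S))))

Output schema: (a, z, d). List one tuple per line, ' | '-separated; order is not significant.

Row counts bottom-up:
  S → 6
  π[c](S) → 6
  R → 3
  S → 6
  (R ⋈[d=b] S) → 3
  ρ[a/c]((R ⋈[d=b] S)) → 3
  (π[c](S) ⋈[c=b] ρ[a/c]((R ⋈[d=b] S))) → 2
  π[a,z,d]((π[c](S) ⋈[c=b] ρ[a/c]((R ⋈[d=b] S)))) → 2

== RESULT ==
a | z | d
3 | q | 1
3 | r | 1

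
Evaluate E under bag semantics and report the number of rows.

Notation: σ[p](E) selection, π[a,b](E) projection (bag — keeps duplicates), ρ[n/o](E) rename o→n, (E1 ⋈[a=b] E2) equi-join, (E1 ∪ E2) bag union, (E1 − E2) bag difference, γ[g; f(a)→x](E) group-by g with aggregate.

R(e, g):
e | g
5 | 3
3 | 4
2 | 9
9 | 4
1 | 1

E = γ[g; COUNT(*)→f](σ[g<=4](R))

Subexpression sizes:
  R → 5
  σ[g<=4](R) → 4
  γ[g; COUNT(*)→f](σ[g<=4](R)) → 3

|E| = 3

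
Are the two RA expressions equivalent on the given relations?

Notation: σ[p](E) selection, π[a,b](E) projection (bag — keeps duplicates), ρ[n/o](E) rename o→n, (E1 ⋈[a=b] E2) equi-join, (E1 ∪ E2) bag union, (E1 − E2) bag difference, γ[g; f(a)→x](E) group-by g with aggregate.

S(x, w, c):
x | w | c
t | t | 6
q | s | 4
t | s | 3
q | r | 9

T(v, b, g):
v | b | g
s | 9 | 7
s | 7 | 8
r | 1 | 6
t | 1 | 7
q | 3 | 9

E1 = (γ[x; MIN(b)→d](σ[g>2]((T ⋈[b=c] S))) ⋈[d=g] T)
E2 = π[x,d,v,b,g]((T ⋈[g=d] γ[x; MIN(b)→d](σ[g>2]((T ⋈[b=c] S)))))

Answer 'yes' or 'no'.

E1 subexpression sizes:
  T → 5
  S → 4
  (T ⋈[b=c] S) → 2
  σ[g>2]((T ⋈[b=c] S)) → 2
  γ[x; MIN(b)→d](σ[g>2]((T ⋈[b=c] S))) → 2
  T → 5
  (γ[x; MIN(b)→d](σ[g>2]((T ⋈[b=c] S))) ⋈[d=g] T) → 1
E2 subexpression sizes:
  T → 5
  T → 5
  S → 4
  (T ⋈[b=c] S) → 2
  σ[g>2]((T ⋈[b=c] S)) → 2
  γ[x; MIN(b)→d](σ[g>2]((T ⋈[b=c] S))) → 2
  (T ⋈[g=d] γ[x; MIN(b)→d](σ[g>2]((T ⋈[b=c] S)))) → 1
  π[x,d,v,b,g]((T ⋈[g=d] γ[x; MIN(b)→d](σ[g>2]((T ⋈[b=c] S))))) → 1

E1 and E2 produce the same multiset:
x | d | v | b | g
q | 9 | q | 3 | 9

yes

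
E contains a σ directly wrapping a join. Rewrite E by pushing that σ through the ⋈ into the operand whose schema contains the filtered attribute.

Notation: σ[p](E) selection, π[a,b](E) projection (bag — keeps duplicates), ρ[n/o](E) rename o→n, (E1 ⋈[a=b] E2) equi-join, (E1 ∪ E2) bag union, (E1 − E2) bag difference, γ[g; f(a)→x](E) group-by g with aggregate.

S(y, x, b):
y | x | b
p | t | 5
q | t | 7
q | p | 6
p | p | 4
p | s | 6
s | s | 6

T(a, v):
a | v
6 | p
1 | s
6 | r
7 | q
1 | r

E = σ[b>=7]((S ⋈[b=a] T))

σ filters on b, owned by the left side.
E' = (σ[b>=7](S) ⋈[b=a] T)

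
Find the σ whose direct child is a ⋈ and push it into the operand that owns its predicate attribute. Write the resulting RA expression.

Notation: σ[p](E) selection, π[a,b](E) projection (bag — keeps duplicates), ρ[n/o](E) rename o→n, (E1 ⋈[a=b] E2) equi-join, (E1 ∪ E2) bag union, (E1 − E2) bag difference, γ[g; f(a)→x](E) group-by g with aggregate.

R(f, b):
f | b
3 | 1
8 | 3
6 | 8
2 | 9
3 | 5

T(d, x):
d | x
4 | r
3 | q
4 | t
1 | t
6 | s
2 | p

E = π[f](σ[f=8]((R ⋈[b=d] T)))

σ filters on f, owned by the left side.
E' = π[f]((σ[f=8](R) ⋈[b=d] T))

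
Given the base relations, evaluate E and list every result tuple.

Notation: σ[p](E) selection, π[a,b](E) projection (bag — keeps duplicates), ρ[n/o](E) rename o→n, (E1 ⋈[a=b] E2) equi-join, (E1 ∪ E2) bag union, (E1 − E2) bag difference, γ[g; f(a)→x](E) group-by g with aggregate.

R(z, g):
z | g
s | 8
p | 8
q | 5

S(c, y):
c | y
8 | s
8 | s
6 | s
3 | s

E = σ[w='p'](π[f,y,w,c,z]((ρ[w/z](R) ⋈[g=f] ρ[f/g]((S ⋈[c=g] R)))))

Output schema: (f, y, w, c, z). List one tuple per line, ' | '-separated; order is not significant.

Stepwise |·|:
  R → 3
  ρ[w/z](R) → 3
  S → 4
  R → 3
  (S ⋈[c=g] R) → 4
  ρ[f/g]((S ⋈[c=g] R)) → 4
  (ρ[w/z](R) ⋈[g=f] ρ[f/g]((S ⋈[c=g] R))) → 8
  π[f,y,w,c,z]((ρ[w/z](R) ⋈[g=f] ρ[f/g]((S ⋈[c=g] R)))) → 8
  σ[w='p'](π[f,y,w,c,z]((ρ[w/z](R) ⋈[g=f] ρ[f/g]((S ⋈[c=g] R))))) → 4

== RESULT ==
f | y | w | c | z
8 | s | p | 8 | p
8 | s | p | 8 | p
8 | s | p | 8 | s
8 | s | p | 8 | s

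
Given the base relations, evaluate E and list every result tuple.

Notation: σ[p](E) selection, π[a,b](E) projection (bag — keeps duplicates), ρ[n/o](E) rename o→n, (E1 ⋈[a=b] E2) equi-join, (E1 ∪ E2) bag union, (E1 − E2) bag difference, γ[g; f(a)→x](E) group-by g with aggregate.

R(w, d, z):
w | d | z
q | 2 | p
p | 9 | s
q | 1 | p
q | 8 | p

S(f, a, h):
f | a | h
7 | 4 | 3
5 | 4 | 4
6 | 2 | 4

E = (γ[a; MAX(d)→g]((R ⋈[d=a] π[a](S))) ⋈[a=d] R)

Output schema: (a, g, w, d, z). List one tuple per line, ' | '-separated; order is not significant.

Stepwise |·|:
  R → 4
  S → 3
  π[a](S) → 3
  (R ⋈[d=a] π[a](S)) → 1
  γ[a; MAX(d)→g]((R ⋈[d=a] π[a](S))) → 1
  R → 4
  (γ[a; MAX(d)→g]((R ⋈[d=a] π[a](S))) ⋈[a=d] R) → 1

== RESULT ==
a | g | w | d | z
2 | 2 | q | 2 | p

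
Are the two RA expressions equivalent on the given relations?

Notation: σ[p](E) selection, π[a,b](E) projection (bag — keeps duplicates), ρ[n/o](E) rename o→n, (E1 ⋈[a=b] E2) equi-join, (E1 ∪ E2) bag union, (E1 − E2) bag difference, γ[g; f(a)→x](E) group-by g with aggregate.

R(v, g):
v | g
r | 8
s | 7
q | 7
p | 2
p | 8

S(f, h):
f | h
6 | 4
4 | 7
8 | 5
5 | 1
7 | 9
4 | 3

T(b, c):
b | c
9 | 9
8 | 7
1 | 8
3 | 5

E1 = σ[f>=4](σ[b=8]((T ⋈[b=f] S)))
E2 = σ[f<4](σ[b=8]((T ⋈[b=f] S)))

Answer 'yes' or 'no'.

E1 row counts bottom-up:
  T → 4
  S → 6
  (T ⋈[b=f] S) → 1
  σ[b=8]((T ⋈[b=f] S)) → 1
  σ[f>=4](σ[b=8]((T ⋈[b=f] S))) → 1
E2 row counts bottom-up:
  T → 4
  S → 6
  (T ⋈[b=f] S) → 1
  σ[b=8]((T ⋈[b=f] S)) → 1
  σ[f<4](σ[b=8]((T ⋈[b=f] S))) → 0

E1 result:
b | c | f | h
8 | 7 | 8 | 5
E2 result:
b | c | f | h
(0 rows)
Witness: (8, 7, 8, 5) appears 1× in E1 but 0× in E2.

no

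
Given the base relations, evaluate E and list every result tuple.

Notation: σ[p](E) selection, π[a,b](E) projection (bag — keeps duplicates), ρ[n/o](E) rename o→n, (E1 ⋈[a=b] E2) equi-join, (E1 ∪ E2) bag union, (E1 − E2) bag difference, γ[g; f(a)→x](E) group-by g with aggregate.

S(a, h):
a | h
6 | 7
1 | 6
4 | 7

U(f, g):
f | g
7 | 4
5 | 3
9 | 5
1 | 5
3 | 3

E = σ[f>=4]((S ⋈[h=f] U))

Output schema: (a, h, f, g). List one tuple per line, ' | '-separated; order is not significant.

Stepwise |·|:
  S → 3
  U → 5
  (S ⋈[h=f] U) → 2
  σ[f>=4]((S ⋈[h=f] U)) → 2

== RESULT ==
a | h | f | g
4 | 7 | 7 | 4
6 | 7 | 7 | 4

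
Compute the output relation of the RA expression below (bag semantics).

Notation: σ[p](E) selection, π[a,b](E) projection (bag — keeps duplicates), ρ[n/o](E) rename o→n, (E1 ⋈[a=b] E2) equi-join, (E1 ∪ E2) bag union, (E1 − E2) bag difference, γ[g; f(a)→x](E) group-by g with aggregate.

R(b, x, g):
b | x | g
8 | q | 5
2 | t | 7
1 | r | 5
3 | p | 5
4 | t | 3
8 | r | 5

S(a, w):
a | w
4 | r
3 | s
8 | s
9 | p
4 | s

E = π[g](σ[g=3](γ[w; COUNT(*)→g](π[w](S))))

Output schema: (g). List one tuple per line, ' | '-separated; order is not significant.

Per-node cardinality:
  S → 5
  π[w](S) → 5
  γ[w; COUNT(*)→g](π[w](S)) → 3
  σ[g=3](γ[w; COUNT(*)→g](π[w](S))) → 1
  π[g](σ[g=3](γ[w; COUNT(*)→g](π[w](S)))) → 1

== RESULT ==
g
3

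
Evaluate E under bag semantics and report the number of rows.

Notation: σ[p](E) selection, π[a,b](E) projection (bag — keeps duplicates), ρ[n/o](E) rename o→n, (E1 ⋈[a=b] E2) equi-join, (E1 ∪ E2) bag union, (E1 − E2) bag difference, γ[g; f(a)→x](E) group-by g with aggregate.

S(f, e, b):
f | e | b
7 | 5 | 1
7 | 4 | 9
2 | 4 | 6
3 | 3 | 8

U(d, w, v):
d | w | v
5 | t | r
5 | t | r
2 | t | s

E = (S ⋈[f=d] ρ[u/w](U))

Subexpression sizes:
  S → 4
  U → 3
  ρ[u/w](U) → 3
  (S ⋈[f=d] ρ[u/w](U)) → 1

|E| = 1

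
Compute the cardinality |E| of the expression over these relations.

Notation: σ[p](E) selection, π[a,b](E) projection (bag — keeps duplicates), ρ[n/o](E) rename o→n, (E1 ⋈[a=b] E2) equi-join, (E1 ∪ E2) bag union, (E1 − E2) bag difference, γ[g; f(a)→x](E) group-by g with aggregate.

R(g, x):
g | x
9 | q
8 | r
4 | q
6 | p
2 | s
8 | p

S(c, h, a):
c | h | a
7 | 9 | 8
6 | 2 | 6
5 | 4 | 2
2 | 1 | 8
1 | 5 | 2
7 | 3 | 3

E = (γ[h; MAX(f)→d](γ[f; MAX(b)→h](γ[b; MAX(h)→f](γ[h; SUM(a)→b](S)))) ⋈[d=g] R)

Stepwise |·|:
  S → 6
  γ[h; SUM(a)→b](S) → 6
  γ[b; MAX(h)→f](γ[h; SUM(a)→b](S)) → 4
  γ[f; MAX(b)→h](γ[b; MAX(h)→f](γ[h; SUM(a)→b](S))) → 4
  γ[h; MAX(f)→d](γ[f; MAX(b)→h](γ[b; MAX(h)→f](γ[h; SUM(a)→b](S)))) → 4
  R → 6
  (γ[h; MAX(f)→d](γ[f; MAX(b)→h](γ[b; MAX(h)→f](γ[h; SUM(a)→b](S)))) ⋈[d=g] R) → 2

|E| = 2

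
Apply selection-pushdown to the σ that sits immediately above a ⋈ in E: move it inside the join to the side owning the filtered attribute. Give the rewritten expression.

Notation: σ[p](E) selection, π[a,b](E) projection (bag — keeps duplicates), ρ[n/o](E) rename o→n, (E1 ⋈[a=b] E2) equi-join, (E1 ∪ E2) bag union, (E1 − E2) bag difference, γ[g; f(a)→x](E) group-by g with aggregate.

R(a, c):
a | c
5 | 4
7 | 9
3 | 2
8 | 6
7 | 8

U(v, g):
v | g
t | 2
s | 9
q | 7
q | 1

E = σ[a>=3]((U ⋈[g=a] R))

σ filters on a, owned by the right side.
E' = (U ⋈[g=a] σ[a>=3](R))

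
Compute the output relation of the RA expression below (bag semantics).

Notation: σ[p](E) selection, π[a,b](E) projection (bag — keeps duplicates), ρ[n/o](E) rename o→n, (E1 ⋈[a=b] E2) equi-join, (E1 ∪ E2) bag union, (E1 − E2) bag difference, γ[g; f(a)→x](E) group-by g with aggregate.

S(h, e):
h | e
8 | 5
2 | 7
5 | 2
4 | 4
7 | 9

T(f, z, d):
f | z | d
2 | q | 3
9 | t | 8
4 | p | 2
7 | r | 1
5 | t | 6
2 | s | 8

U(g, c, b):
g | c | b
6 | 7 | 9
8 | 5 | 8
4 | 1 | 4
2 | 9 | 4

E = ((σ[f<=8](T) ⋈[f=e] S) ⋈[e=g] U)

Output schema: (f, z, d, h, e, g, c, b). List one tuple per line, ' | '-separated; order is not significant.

Row counts bottom-up:
  T → 6
  σ[f<=8](T) → 5
  S → 5
  (σ[f<=8](T) ⋈[f=e] S) → 5
  U → 4
  ((σ[f<=8](T) ⋈[f=e] S) ⋈[e=g] U) → 3

== RESULT ==
f | z | d | h | e | g | c | b
2 | q | 3 | 5 | 2 | 2 | 9 | 4
2 | s | 8 | 5 | 2 | 2 | 9 | 4
4 | p | 2 | 4 | 4 | 4 | 1 | 4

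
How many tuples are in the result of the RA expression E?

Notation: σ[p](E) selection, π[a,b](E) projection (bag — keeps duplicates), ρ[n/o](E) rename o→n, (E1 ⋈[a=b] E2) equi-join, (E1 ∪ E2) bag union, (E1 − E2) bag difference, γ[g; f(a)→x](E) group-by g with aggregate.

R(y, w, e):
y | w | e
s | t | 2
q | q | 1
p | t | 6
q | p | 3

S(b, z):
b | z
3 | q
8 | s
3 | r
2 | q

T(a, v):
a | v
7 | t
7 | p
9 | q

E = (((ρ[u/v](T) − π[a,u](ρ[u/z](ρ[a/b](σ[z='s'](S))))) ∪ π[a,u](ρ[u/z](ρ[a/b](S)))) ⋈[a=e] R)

Row counts bottom-up:
  T → 3
  ρ[u/v](T) → 3
  S → 4
  σ[z='s'](S) → 1
  ρ[a/b](σ[z='s'](S)) → 1
  ρ[u/z](ρ[a/b](σ[z='s'](S))) → 1
  π[a,u](ρ[u/z](ρ[a/b](σ[z='s'](S)))) → 1
  (ρ[u/v](T) − π[a,u](ρ[u/z](ρ[a/b](σ[z='s'](S))))) → 3
  S → 4
  ρ[a/b](S) → 4
  ρ[u/z](ρ[a/b](S)) → 4
  π[a,u](ρ[u/z](ρ[a/b](S))) → 4
  ((ρ[u/v](T) − π[a,u](ρ[u/z](ρ[a/b](σ[z='s'](S))))) ∪ π[a,u](ρ[u/z](ρ[a/b](S)))) → 7
  R → 4
  (((ρ[u/v](T) − π[a,u](ρ[u/z](ρ[a/b](σ[z='s'](S))))) ∪ π[a,u](ρ[u/z](ρ[a/b](S)))) ⋈[a=e] R) → 3

|E| = 3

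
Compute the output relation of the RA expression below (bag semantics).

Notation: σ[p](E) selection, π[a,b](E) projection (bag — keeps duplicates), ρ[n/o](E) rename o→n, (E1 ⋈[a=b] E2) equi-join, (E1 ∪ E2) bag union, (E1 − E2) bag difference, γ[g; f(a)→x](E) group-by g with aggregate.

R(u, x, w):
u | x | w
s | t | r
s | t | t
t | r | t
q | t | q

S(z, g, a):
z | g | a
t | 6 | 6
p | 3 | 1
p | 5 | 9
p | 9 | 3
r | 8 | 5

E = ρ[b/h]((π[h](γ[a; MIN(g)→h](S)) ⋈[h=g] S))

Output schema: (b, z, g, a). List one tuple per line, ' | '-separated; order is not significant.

Subexpression sizes:
  S → 5
  γ[a; MIN(g)→h](S) → 5
  π[h](γ[a; MIN(g)→h](S)) → 5
  S → 5
  (π[h](γ[a; MIN(g)→h](S)) ⋈[h=g] S) → 5
  ρ[b/h]((π[h](γ[a; MIN(g)→h](S)) ⋈[h=g] S)) → 5

== RESULT ==
b | z | g | a
3 | p | 3 | 1
5 | p | 5 | 9
6 | t | 6 | 6
8 | r | 8 | 5
9 | p | 9 | 3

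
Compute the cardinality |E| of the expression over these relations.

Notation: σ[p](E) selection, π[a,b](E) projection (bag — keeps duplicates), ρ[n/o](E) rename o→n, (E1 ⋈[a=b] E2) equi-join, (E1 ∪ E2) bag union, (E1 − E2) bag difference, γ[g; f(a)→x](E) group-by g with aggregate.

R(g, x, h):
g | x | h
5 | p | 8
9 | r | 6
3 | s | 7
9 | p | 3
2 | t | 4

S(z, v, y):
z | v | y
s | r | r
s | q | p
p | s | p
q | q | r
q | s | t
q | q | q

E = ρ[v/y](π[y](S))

Subexpression sizes:
  S → 6
  π[y](S) → 6
  ρ[v/y](π[y](S)) → 6

|E| = 6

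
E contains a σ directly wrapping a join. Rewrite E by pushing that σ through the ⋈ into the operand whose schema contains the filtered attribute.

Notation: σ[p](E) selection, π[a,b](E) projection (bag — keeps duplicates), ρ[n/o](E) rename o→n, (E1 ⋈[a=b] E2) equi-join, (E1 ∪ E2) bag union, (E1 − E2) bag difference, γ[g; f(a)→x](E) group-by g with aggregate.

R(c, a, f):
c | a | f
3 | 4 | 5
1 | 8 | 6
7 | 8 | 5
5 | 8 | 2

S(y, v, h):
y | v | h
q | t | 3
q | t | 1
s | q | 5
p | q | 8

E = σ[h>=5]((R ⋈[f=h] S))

σ filters on h, owned by the right side.
E' = (R ⋈[f=h] σ[h>=5](S))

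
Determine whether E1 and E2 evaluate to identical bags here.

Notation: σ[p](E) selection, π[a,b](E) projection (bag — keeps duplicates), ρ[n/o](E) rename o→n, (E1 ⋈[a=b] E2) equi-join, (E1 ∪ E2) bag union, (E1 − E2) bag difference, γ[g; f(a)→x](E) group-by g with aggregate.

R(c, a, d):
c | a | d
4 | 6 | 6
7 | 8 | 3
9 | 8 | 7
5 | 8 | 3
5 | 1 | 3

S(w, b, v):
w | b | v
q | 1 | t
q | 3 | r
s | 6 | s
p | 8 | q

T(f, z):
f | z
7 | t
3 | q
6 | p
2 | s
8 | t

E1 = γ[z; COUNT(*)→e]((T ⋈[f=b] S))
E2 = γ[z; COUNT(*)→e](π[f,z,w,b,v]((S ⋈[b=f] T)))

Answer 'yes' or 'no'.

E1 per-node cardinality:
  T → 5
  S → 4
  (T ⋈[f=b] S) → 3
  γ[z; COUNT(*)→e]((T ⋈[f=b] S)) → 3
E2 per-node cardinality:
  S → 4
  T → 5
  (S ⋈[b=f] T) → 3
  π[f,z,w,b,v]((S ⋈[b=f] T)) → 3
  γ[z; COUNT(*)→e](π[f,z,w,b,v]((S ⋈[b=f] T))) → 3

E1 and E2 produce the same multiset:
z | e
p | 1
q | 1
t | 1

yes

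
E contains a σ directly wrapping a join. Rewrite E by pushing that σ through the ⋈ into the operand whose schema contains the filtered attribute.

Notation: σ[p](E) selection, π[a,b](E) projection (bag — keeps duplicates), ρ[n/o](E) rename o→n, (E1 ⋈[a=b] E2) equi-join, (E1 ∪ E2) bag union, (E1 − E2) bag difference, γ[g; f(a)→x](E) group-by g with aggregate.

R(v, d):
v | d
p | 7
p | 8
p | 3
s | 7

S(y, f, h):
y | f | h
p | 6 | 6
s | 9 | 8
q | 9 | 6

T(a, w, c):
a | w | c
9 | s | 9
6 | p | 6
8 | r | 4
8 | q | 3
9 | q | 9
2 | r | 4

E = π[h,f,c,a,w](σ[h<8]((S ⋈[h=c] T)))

σ filters on h, owned by the left side.
E' = π[h,f,c,a,w]((σ[h<8](S) ⋈[h=c] T))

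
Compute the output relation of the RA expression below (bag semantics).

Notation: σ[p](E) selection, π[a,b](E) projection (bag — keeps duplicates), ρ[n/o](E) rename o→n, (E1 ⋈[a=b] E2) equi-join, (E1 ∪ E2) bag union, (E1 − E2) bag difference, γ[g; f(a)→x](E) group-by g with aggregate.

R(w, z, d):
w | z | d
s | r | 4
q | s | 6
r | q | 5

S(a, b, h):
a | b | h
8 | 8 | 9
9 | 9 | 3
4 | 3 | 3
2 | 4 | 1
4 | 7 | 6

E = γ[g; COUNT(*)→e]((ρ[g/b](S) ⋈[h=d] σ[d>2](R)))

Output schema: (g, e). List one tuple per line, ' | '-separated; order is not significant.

Row counts bottom-up:
  S → 5
  ρ[g/b](S) → 5
  R → 3
  σ[d>2](R) → 3
  (ρ[g/b](S) ⋈[h=d] σ[d>2](R)) → 1
  γ[g; COUNT(*)→e]((ρ[g/b](S) ⋈[h=d] σ[d>2](R))) → 1

== RESULT ==
g | e
7 | 1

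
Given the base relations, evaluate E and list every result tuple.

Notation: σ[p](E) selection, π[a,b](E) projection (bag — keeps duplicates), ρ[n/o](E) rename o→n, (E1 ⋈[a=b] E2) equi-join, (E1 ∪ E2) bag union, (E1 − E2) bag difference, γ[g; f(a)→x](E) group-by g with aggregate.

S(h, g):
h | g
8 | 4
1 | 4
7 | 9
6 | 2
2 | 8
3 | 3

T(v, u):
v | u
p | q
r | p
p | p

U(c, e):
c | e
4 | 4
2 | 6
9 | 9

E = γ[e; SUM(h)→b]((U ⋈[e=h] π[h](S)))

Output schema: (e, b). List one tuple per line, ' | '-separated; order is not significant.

Per-node cardinality:
  U → 3
  S → 6
  π[h](S) → 6
  (U ⋈[e=h] π[h](S)) → 1
  γ[e; SUM(h)→b]((U ⋈[e=h] π[h](S))) → 1

== RESULT ==
e | b
6 | 6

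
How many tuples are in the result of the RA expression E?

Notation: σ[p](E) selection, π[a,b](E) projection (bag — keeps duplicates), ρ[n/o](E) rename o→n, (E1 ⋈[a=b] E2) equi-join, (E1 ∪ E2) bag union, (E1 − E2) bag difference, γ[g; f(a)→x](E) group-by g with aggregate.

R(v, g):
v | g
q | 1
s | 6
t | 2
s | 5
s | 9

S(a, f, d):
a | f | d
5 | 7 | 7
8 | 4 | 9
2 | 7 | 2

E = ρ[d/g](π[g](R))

Per-node cardinality:
  R → 5
  π[g](R) → 5
  ρ[d/g](π[g](R)) → 5

|E| = 5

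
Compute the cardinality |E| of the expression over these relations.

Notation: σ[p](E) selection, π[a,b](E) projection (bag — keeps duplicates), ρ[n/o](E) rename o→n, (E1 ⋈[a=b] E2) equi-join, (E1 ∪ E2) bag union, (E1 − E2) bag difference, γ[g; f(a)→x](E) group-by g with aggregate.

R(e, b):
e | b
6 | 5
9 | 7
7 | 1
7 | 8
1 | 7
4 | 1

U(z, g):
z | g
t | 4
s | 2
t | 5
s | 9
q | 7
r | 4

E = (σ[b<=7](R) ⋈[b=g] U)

Row counts bottom-up:
  R → 6
  σ[b<=7](R) → 5
  U → 6
  (σ[b<=7](R) ⋈[b=g] U) → 3

|E| = 3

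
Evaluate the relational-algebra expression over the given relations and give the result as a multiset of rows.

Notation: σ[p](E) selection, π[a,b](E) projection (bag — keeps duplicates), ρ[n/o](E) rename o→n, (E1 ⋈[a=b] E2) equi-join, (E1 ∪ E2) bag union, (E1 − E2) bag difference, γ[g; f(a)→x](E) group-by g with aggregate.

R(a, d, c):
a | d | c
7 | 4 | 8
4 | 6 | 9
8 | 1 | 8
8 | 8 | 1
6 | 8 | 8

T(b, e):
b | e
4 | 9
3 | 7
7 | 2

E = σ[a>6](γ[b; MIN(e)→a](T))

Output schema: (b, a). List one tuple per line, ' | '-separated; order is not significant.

Subexpression sizes:
  T → 3
  γ[b; MIN(e)→a](T) → 3
  σ[a>6](γ[b; MIN(e)→a](T)) → 2

== RESULT ==
b | a
3 | 7
4 | 9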